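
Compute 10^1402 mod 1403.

1361

10^1 ≡ 10 (mod 1403)
10^2 ≡ 10^2 = 100 ≡ 100 (mod 1403)
10^4 ≡ 100^2 = 10000 ≡ 179 (mod 1403)
10^8 ≡ 179^2 = 32041 ≡ 1175 (mod 1403)
10^16 ≡ 1175^2 = 1380625 ≡ 73 (mod 1403)
10^32 ≡ 73^2 = 5329 ≡ 1120 (mod 1403)
10^64 ≡ 1120^2 = 1254400 ≡ 118 (mod 1403)
10^128 ≡ 118^2 = 13924 ≡ 1297 (mod 1403)
10^256 ≡ 1297^2 = 1682209 ≡ 12 (mod 1403)
10^512 ≡ 12^2 = 144 ≡ 144 (mod 1403)
10^1024 ≡ 144^2 = 20736 ≡ 1094 (mod 1403)
1402 = 1024 + 256 + 64 + 32 + 16 + 8 + 2 in binary powers of 2.
So 10^1402 ≡ 1094 · 12 · 118 · 1120 · 73 · 1175 · 100 ≡ 1361 (mod 1403).
Since 1361 ≠ 1, base 10 is a Fermat witness: 1403 is composite.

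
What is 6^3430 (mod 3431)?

1955

6^1 ≡ 6 (mod 3431)
6^2 ≡ 6^2 = 36 ≡ 36 (mod 3431)
6^4 ≡ 36^2 = 1296 ≡ 1296 (mod 3431)
6^8 ≡ 1296^2 = 1679616 ≡ 1857 (mod 3431)
6^16 ≡ 1857^2 = 3448449 ≡ 294 (mod 3431)
6^32 ≡ 294^2 = 86436 ≡ 661 (mod 3431)
6^64 ≡ 661^2 = 436921 ≡ 1184 (mod 3431)
6^128 ≡ 1184^2 = 1401856 ≡ 2008 (mod 3431)
6^256 ≡ 2008^2 = 4032064 ≡ 639 (mod 3431)
6^512 ≡ 639^2 = 408321 ≡ 32 (mod 3431)
6^1024 ≡ 32^2 = 1024 ≡ 1024 (mod 3431)
6^2048 ≡ 1024^2 = 1048576 ≡ 2121 (mod 3431)
3430 = 2048 + 1024 + 256 + 64 + 32 + 4 + 2 in binary powers of 2.
So 6^3430 ≡ 2121 · 1024 · 639 · 1184 · 661 · 1296 · 36 ≡ 1955 (mod 3431).
Since 1955 ≠ 1, base 6 is a Fermat witness: 3431 is composite.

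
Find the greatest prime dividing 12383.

12383 = 7 · 1769
1769 = 29 · 61
61 is prime.
So 12383 = 7 · 29 · 61; the largest prime factor is 61.

61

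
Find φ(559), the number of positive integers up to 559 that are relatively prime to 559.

Factor: 559 = 13 · 43.
φ(559) = (13−1) · (43−1) = 12 · 42 = 504.

504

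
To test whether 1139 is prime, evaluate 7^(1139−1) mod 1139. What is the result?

7^1 ≡ 7 (mod 1139)
7^2 ≡ 7^2 = 49 ≡ 49 (mod 1139)
7^4 ≡ 49^2 = 2401 ≡ 123 (mod 1139)
7^8 ≡ 123^2 = 15129 ≡ 322 (mod 1139)
7^16 ≡ 322^2 = 103684 ≡ 35 (mod 1139)
7^32 ≡ 35^2 = 1225 ≡ 86 (mod 1139)
7^64 ≡ 86^2 = 7396 ≡ 562 (mod 1139)
7^128 ≡ 562^2 = 315844 ≡ 341 (mod 1139)
7^256 ≡ 341^2 = 116281 ≡ 103 (mod 1139)
7^512 ≡ 103^2 = 10609 ≡ 358 (mod 1139)
7^1024 ≡ 358^2 = 128164 ≡ 596 (mod 1139)
1138 = 1024 + 64 + 32 + 16 + 2 in binary powers of 2.
So 7^1138 ≡ 596 · 562 · 86 · 35 · 49 ≡ 236 (mod 1139).
Since 236 ≠ 1, base 7 is a Fermat witness: 1139 is composite.

236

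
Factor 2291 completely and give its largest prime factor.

79

2291 = 29 · 79
79 is prime.
So 2291 = 29 · 79; the largest prime factor is 79.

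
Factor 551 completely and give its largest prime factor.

29

551 = 19 · 29
29 is prime.
So 551 = 19 · 29; the largest prime factor is 29.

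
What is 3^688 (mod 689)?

3^1 ≡ 3 (mod 689)
3^2 ≡ 3^2 = 9 ≡ 9 (mod 689)
3^4 ≡ 9^2 = 81 ≡ 81 (mod 689)
3^8 ≡ 81^2 = 6561 ≡ 360 (mod 689)
3^16 ≡ 360^2 = 129600 ≡ 68 (mod 689)
3^32 ≡ 68^2 = 4624 ≡ 490 (mod 689)
3^64 ≡ 490^2 = 240100 ≡ 328 (mod 689)
3^128 ≡ 328^2 = 107584 ≡ 100 (mod 689)
3^256 ≡ 100^2 = 10000 ≡ 354 (mod 689)
3^512 ≡ 354^2 = 125316 ≡ 607 (mod 689)
688 = 512 + 128 + 32 + 16 in binary powers of 2.
So 3^688 ≡ 607 · 100 · 490 · 68 ≡ 328 (mod 689).
Since 328 ≠ 1, base 3 is a Fermat witness: 689 is composite.

328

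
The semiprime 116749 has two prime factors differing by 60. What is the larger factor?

373

Since p = q + 60, we have 116749 = q(q + 60), so q² + 60q − 116749 = 0.
Discriminant: 60² + 4·116749 = 3600 + 466996 = 470596; √470596 = 686.
q = (−60 + 686)/2 = 313, and p = q + 60 = 373.
Check: 313 · 373 = 116749.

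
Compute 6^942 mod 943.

6^1 ≡ 6 (mod 943)
6^2 ≡ 6^2 = 36 ≡ 36 (mod 943)
6^4 ≡ 36^2 = 1296 ≡ 353 (mod 943)
6^8 ≡ 353^2 = 124609 ≡ 133 (mod 943)
6^16 ≡ 133^2 = 17689 ≡ 715 (mod 943)
6^32 ≡ 715^2 = 511225 ≡ 119 (mod 943)
6^64 ≡ 119^2 = 14161 ≡ 16 (mod 943)
6^128 ≡ 16^2 = 256 ≡ 256 (mod 943)
6^256 ≡ 256^2 = 65536 ≡ 469 (mod 943)
6^512 ≡ 469^2 = 219961 ≡ 242 (mod 943)
942 = 512 + 256 + 128 + 32 + 8 + 4 + 2 in binary powers of 2.
So 6^942 ≡ 242 · 469 · 256 · 119 · 133 · 353 · 36 ≡ 210 (mod 943).
Since 210 ≠ 1, base 6 is a Fermat witness: 943 is composite.

210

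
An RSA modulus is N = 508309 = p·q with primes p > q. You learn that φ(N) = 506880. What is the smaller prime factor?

661

φ(n) = (p−1)(q−1) = n − (p+q) + 1, so p + q = 508309 − 506880 + 1 = 1430.
p and q are the roots of t² − 1430t + 508309 = 0.
Discriminant: 1430² − 4·508309 = 2044900 − 2033236 = 11664; √11664 = 108.
q = (1430 − 108)/2 = 661, p = (1430 + 108)/2 = 769.
Check: 661 · 769 = 508309.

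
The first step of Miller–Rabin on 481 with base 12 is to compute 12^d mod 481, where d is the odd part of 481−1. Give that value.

481 − 1 = 480 = 2^5 · 15, so d = 15.
12^1 ≡ 12 (mod 481)
12^2 ≡ 12^2 = 144 ≡ 144 (mod 481)
12^4 ≡ 144^2 = 20736 ≡ 53 (mod 481)
12^8 ≡ 53^2 = 2809 ≡ 404 (mod 481)
15 = 8 + 4 + 2 + 1 in binary powers of 2.
So 12^15 ≡ 404 · 53 · 144 · 12 ≡ 454 (mod 481).
Squaring chain: 454 → 248 → 417 → 248 → 417; never reaches −1, so base 12 is a Miller–Rabin witness that 481 is composite.

454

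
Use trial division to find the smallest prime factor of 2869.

2869 is odd.
Digit sum 25, not divisible by 3.
Ends in 9: not divisible by 5.
7: 2869 = 7·409 + 6
11: 2869 = 11·260 + 9
13: 2869 = 13·220 + 9
17: 2869 = 17·168 + 13
19: 2869 = 19·151

19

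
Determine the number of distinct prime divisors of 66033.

66033 = 3^2 · 7337
7337 = 11 · 667
667 = 23 · 29
66033 = 3^2 · 11 · 23 · 29, which has 4 distinct prime factors.

4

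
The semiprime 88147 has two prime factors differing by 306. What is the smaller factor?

Since p = q + 306, we have 88147 = q(q + 306), so q² + 306q − 88147 = 0.
Discriminant: 306² + 4·88147 = 93636 + 352588 = 446224; √446224 = 668.
q = (−306 + 668)/2 = 181, and p = q + 306 = 487.
Check: 181 · 487 = 88147.

181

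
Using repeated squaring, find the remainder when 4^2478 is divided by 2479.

4^1 ≡ 4 (mod 2479)
4^2 ≡ 4^2 = 16 ≡ 16 (mod 2479)
4^4 ≡ 16^2 = 256 ≡ 256 (mod 2479)
4^8 ≡ 256^2 = 65536 ≡ 1082 (mod 2479)
4^16 ≡ 1082^2 = 1170724 ≡ 636 (mod 2479)
4^32 ≡ 636^2 = 404496 ≡ 419 (mod 2479)
4^64 ≡ 419^2 = 175561 ≡ 2031 (mod 2479)
4^128 ≡ 2031^2 = 4124961 ≡ 2384 (mod 2479)
4^256 ≡ 2384^2 = 5683456 ≡ 1588 (mod 2479)
4^512 ≡ 1588^2 = 2521744 ≡ 601 (mod 2479)
4^1024 ≡ 601^2 = 361201 ≡ 1746 (mod 2479)
4^2048 ≡ 1746^2 = 3048516 ≡ 1825 (mod 2479)
2478 = 2048 + 256 + 128 + 32 + 8 + 4 + 2 in binary powers of 2.
So 4^2478 ≡ 1825 · 1588 · 2384 · 419 · 1082 · 256 · 16 ≡ 935 (mod 2479).
Since 935 ≠ 1, base 4 is a Fermat witness: 2479 is composite.

935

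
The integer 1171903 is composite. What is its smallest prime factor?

41

1171903 is odd.
Digit sum 22, not divisible by 3.
Ends in 3: not divisible by 5.
7: 1171903 = 7·167414 + 5
11: 1171903 = 11·106536 + 7
13: 1171903 = 13·90146 + 5
17: 1171903 = 17·68935 + 8
19: 1171903 = 19·61679 + 2
23: 1171903 = 23·50952 + 7
29: 1171903 = 29·40410 + 13
31: 1171903 = 31·37803 + 10
37: 1171903 = 37·31673 + 2
41: 1171903 = 41·28583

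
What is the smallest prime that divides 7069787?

47

7069787 is odd.
Digit sum 44, not divisible by 3.
Ends in 7: not divisible by 5.
7: 7069787 = 7·1009969 + 4
11: 7069787 = 11·642707 + 10
13: 7069787 = 13·543829 + 10
17: 7069787 = 17·415869 + 14
19: 7069787 = 19·372094 + 1
23: 7069787 = 23·307382 + 1
29: 7069787 = 29·243785 + 22
31: 7069787 = 31·228057 + 20
37: 7069787 = 37·191075 + 12
41: 7069787 = 41·172433 + 34
43: 7069787 = 43·164413 + 28
47: 7069787 = 47·150421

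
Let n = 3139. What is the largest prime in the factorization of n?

3139 = 43 · 73
73 is prime.
So 3139 = 43 · 73; the largest prime factor is 73.

73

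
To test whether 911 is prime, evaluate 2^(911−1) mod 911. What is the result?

1

2^1 ≡ 2 (mod 911)
2^2 ≡ 2^2 = 4 ≡ 4 (mod 911)
2^4 ≡ 4^2 = 16 ≡ 16 (mod 911)
2^8 ≡ 16^2 = 256 ≡ 256 (mod 911)
2^16 ≡ 256^2 = 65536 ≡ 855 (mod 911)
2^32 ≡ 855^2 = 731025 ≡ 403 (mod 911)
2^64 ≡ 403^2 = 162409 ≡ 251 (mod 911)
2^128 ≡ 251^2 = 63001 ≡ 142 (mod 911)
2^256 ≡ 142^2 = 20164 ≡ 122 (mod 911)
2^512 ≡ 122^2 = 14884 ≡ 308 (mod 911)
910 = 512 + 256 + 128 + 8 + 4 + 2 in binary powers of 2.
So 2^910 ≡ 308 · 122 · 142 · 256 · 16 · 4 ≡ 1 (mod 911).
Since the result is 1, base 2 gives no evidence that 911 is composite.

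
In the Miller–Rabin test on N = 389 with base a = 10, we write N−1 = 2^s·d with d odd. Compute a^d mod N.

389 − 1 = 388 = 2^2 · 97, so d = 97.
10^1 ≡ 10 (mod 389)
10^2 ≡ 10^2 = 100 ≡ 100 (mod 389)
10^4 ≡ 100^2 = 10000 ≡ 275 (mod 389)
10^8 ≡ 275^2 = 75625 ≡ 159 (mod 389)
10^16 ≡ 159^2 = 25281 ≡ 385 (mod 389)
10^32 ≡ 385^2 = 148225 ≡ 16 (mod 389)
10^64 ≡ 16^2 = 256 ≡ 256 (mod 389)
97 = 64 + 32 + 1 in binary powers of 2.
So 10^97 ≡ 256 · 16 · 10 ≡ 115 (mod 389).
Squaring chain: 115 → 388; reaches −1, so base 10 does not prove 389 composite.

115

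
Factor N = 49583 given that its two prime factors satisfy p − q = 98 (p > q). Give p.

Since p = q + 98, we have 49583 = q(q + 98), so q² + 98q − 49583 = 0.
Discriminant: 98² + 4·49583 = 9604 + 198332 = 207936; √207936 = 456.
q = (−98 + 456)/2 = 179, and p = q + 98 = 277.
Check: 179 · 277 = 49583.

277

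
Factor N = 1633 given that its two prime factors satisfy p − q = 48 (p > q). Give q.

23

Since p = q + 48, we have 1633 = q(q + 48), so q² + 48q − 1633 = 0.
Discriminant: 48² + 4·1633 = 2304 + 6532 = 8836; √8836 = 94.
q = (−48 + 94)/2 = 23, and p = q + 48 = 71.
Check: 23 · 71 = 1633.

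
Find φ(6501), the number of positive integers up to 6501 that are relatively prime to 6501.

Factor: 6501 = 3 · 11 · 197.
φ(6501) = (3−1) · (11−1) · (197−1) = 2 · 10 · 196 = 3920.

3920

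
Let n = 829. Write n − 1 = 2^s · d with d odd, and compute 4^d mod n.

829 − 1 = 828 = 2^2 · 207, so d = 207.
4^1 ≡ 4 (mod 829)
4^2 ≡ 4^2 = 16 ≡ 16 (mod 829)
4^4 ≡ 16^2 = 256 ≡ 256 (mod 829)
4^8 ≡ 256^2 = 65536 ≡ 45 (mod 829)
4^16 ≡ 45^2 = 2025 ≡ 367 (mod 829)
4^32 ≡ 367^2 = 134689 ≡ 391 (mod 829)
4^64 ≡ 391^2 = 152881 ≡ 345 (mod 829)
4^128 ≡ 345^2 = 119025 ≡ 478 (mod 829)
207 = 128 + 64 + 8 + 4 + 2 + 1 in binary powers of 2.
So 4^207 ≡ 478 · 345 · 45 · 256 · 16 · 4 ≡ 828 (mod 829).
Since 4^d ≡ 828 (mod 829), base 4 does not prove 829 composite.

828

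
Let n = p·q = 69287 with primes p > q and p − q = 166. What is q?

Since p = q + 166, we have 69287 = q(q + 166), so q² + 166q − 69287 = 0.
Discriminant: 166² + 4·69287 = 27556 + 277148 = 304704; √304704 = 552.
q = (−166 + 552)/2 = 193, and p = q + 166 = 359.
Check: 193 · 359 = 69287.

193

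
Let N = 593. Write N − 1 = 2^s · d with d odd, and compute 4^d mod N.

593 − 1 = 592 = 2^4 · 37, so d = 37.
4^1 ≡ 4 (mod 593)
4^2 ≡ 4^2 = 16 ≡ 16 (mod 593)
4^4 ≡ 16^2 = 256 ≡ 256 (mod 593)
4^8 ≡ 256^2 = 65536 ≡ 306 (mod 593)
4^16 ≡ 306^2 = 93636 ≡ 535 (mod 593)
4^32 ≡ 535^2 = 286225 ≡ 399 (mod 593)
37 = 32 + 4 + 1 in binary powers of 2.
So 4^37 ≡ 399 · 256 · 4 ≡ 592 (mod 593).
Since 4^d ≡ 592 (mod 593), base 4 does not prove 593 composite.

592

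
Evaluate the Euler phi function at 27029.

26700

Factor: 27029 = 151 · 179.
φ(27029) = (151−1) · (179−1) = 150 · 178 = 26700.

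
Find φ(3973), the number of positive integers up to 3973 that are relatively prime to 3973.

Factor: 3973 = 29 · 137.
φ(3973) = (29−1) · (137−1) = 28 · 136 = 3808.

3808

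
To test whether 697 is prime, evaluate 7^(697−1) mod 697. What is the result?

7^1 ≡ 7 (mod 697)
7^2 ≡ 7^2 = 49 ≡ 49 (mod 697)
7^4 ≡ 49^2 = 2401 ≡ 310 (mod 697)
7^8 ≡ 310^2 = 96100 ≡ 611 (mod 697)
7^16 ≡ 611^2 = 373321 ≡ 426 (mod 697)
7^32 ≡ 426^2 = 181476 ≡ 256 (mod 697)
7^64 ≡ 256^2 = 65536 ≡ 18 (mod 697)
7^128 ≡ 18^2 = 324 ≡ 324 (mod 697)
7^256 ≡ 324^2 = 104976 ≡ 426 (mod 697)
7^512 ≡ 426^2 = 181476 ≡ 256 (mod 697)
696 = 512 + 128 + 32 + 16 + 8 in binary powers of 2.
So 7^696 ≡ 256 · 324 · 256 · 426 · 611 ≡ 16 (mod 697).
Since 16 ≠ 1, base 7 is a Fermat witness: 697 is composite.

16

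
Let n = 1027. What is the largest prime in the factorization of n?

1027 = 13 · 79
79 is prime.
So 1027 = 13 · 79; the largest prime factor is 79.

79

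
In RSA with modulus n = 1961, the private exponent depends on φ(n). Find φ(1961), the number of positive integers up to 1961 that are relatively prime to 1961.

1872

Factor: 1961 = 37 · 53.
φ(1961) = (37−1) · (53−1) = 36 · 52 = 1872.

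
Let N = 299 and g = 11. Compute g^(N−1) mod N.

11^1 ≡ 11 (mod 299)
11^2 ≡ 11^2 = 121 ≡ 121 (mod 299)
11^4 ≡ 121^2 = 14641 ≡ 289 (mod 299)
11^8 ≡ 289^2 = 83521 ≡ 100 (mod 299)
11^16 ≡ 100^2 = 10000 ≡ 133 (mod 299)
11^32 ≡ 133^2 = 17689 ≡ 48 (mod 299)
11^64 ≡ 48^2 = 2304 ≡ 211 (mod 299)
11^128 ≡ 211^2 = 44521 ≡ 269 (mod 299)
11^256 ≡ 269^2 = 72361 ≡ 3 (mod 299)
298 = 256 + 32 + 8 + 2 in binary powers of 2.
So 11^298 ≡ 3 · 48 · 100 · 121 ≡ 127 (mod 299).
Since 127 ≠ 1, base 11 is a Fermat witness: 299 is composite.

127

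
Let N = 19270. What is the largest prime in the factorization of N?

19270 = 2 · 9635
9635 = 5 · 1927
1927 = 41 · 47
47 is prime.
So 19270 = 2 · 5 · 41 · 47; the largest prime factor is 47.

47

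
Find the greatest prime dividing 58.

58 = 2 · 29
29 is prime.
So 58 = 2 · 29; the largest prime factor is 29.

29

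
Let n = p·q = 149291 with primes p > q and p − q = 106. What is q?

337

Since p = q + 106, we have 149291 = q(q + 106), so q² + 106q − 149291 = 0.
Discriminant: 106² + 4·149291 = 11236 + 597164 = 608400; √608400 = 780.
q = (−106 + 780)/2 = 337, and p = q + 106 = 443.
Check: 337 · 443 = 149291.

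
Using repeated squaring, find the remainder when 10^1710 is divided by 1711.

1115

10^1 ≡ 10 (mod 1711)
10^2 ≡ 10^2 = 100 ≡ 100 (mod 1711)
10^4 ≡ 100^2 = 10000 ≡ 1445 (mod 1711)
10^8 ≡ 1445^2 = 2088025 ≡ 605 (mod 1711)
10^16 ≡ 605^2 = 366025 ≡ 1582 (mod 1711)
10^32 ≡ 1582^2 = 2502724 ≡ 1242 (mod 1711)
10^64 ≡ 1242^2 = 1542564 ≡ 953 (mod 1711)
10^128 ≡ 953^2 = 908209 ≡ 1379 (mod 1711)
10^256 ≡ 1379^2 = 1901641 ≡ 720 (mod 1711)
10^512 ≡ 720^2 = 518400 ≡ 1678 (mod 1711)
10^1024 ≡ 1678^2 = 2815684 ≡ 1089 (mod 1711)
1710 = 1024 + 512 + 128 + 32 + 8 + 4 + 2 in binary powers of 2.
So 10^1710 ≡ 1089 · 1678 · 1379 · 1242 · 605 · 1445 · 100 ≡ 1115 (mod 1711).
Since 1115 ≠ 1, base 10 is a Fermat witness: 1711 is composite.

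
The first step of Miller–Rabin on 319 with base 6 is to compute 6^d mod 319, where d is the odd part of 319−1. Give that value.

178

319 − 1 = 318 = 2^1 · 159, so d = 159.
6^1 ≡ 6 (mod 319)
6^2 ≡ 6^2 = 36 ≡ 36 (mod 319)
6^4 ≡ 36^2 = 1296 ≡ 20 (mod 319)
6^8 ≡ 20^2 = 400 ≡ 81 (mod 319)
6^16 ≡ 81^2 = 6561 ≡ 181 (mod 319)
6^32 ≡ 181^2 = 32761 ≡ 223 (mod 319)
6^64 ≡ 223^2 = 49729 ≡ 284 (mod 319)
6^128 ≡ 284^2 = 80656 ≡ 268 (mod 319)
159 = 128 + 16 + 8 + 4 + 2 + 1 in binary powers of 2.
So 6^159 ≡ 268 · 181 · 81 · 20 · 36 · 6 ≡ 178 (mod 319).
Squaring chain: 178; never reaches −1, so base 6 is a Miller–Rabin witness that 319 is composite.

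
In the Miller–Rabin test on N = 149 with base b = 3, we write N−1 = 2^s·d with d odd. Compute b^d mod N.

44

149 − 1 = 148 = 2^2 · 37, so d = 37.
3^1 ≡ 3 (mod 149)
3^2 ≡ 3^2 = 9 ≡ 9 (mod 149)
3^4 ≡ 9^2 = 81 ≡ 81 (mod 149)
3^8 ≡ 81^2 = 6561 ≡ 5 (mod 149)
3^16 ≡ 5^2 = 25 ≡ 25 (mod 149)
3^32 ≡ 25^2 = 625 ≡ 29 (mod 149)
37 = 32 + 4 + 1 in binary powers of 2.
So 3^37 ≡ 29 · 81 · 3 ≡ 44 (mod 149).
Squaring chain: 44 → 148; reaches −1, so base 3 does not prove 149 composite.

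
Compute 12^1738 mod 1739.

382

12^1 ≡ 12 (mod 1739)
12^2 ≡ 12^2 = 144 ≡ 144 (mod 1739)
12^4 ≡ 144^2 = 20736 ≡ 1607 (mod 1739)
12^8 ≡ 1607^2 = 2582449 ≡ 34 (mod 1739)
12^16 ≡ 34^2 = 1156 ≡ 1156 (mod 1739)
12^32 ≡ 1156^2 = 1336336 ≡ 784 (mod 1739)
12^64 ≡ 784^2 = 614656 ≡ 789 (mod 1739)
12^128 ≡ 789^2 = 622521 ≡ 1698 (mod 1739)
12^256 ≡ 1698^2 = 2883204 ≡ 1681 (mod 1739)
12^512 ≡ 1681^2 = 2825761 ≡ 1625 (mod 1739)
12^1024 ≡ 1625^2 = 2640625 ≡ 823 (mod 1739)
1738 = 1024 + 512 + 128 + 64 + 8 + 2 in binary powers of 2.
So 12^1738 ≡ 823 · 1625 · 1698 · 789 · 34 · 144 ≡ 382 (mod 1739).
Since 382 ≠ 1, base 12 is a Fermat witness: 1739 is composite.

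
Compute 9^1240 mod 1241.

137

9^1 ≡ 9 (mod 1241)
9^2 ≡ 9^2 = 81 ≡ 81 (mod 1241)
9^4 ≡ 81^2 = 6561 ≡ 356 (mod 1241)
9^8 ≡ 356^2 = 126736 ≡ 154 (mod 1241)
9^16 ≡ 154^2 = 23716 ≡ 137 (mod 1241)
9^32 ≡ 137^2 = 18769 ≡ 154 (mod 1241)
9^64 ≡ 154^2 = 23716 ≡ 137 (mod 1241)
9^128 ≡ 137^2 = 18769 ≡ 154 (mod 1241)
9^256 ≡ 154^2 = 23716 ≡ 137 (mod 1241)
9^512 ≡ 137^2 = 18769 ≡ 154 (mod 1241)
9^1024 ≡ 154^2 = 23716 ≡ 137 (mod 1241)
1240 = 1024 + 128 + 64 + 16 + 8 in binary powers of 2.
So 9^1240 ≡ 137 · 154 · 137 · 137 · 154 ≡ 137 (mod 1241).
Since 137 ≠ 1, base 9 is a Fermat witness: 1241 is composite.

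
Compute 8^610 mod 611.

8^1 ≡ 8 (mod 611)
8^2 ≡ 8^2 = 64 ≡ 64 (mod 611)
8^4 ≡ 64^2 = 4096 ≡ 430 (mod 611)
8^8 ≡ 430^2 = 184900 ≡ 378 (mod 611)
8^16 ≡ 378^2 = 142884 ≡ 521 (mod 611)
8^32 ≡ 521^2 = 271441 ≡ 157 (mod 611)
8^64 ≡ 157^2 = 24649 ≡ 209 (mod 611)
8^128 ≡ 209^2 = 43681 ≡ 300 (mod 611)
8^256 ≡ 300^2 = 90000 ≡ 183 (mod 611)
8^512 ≡ 183^2 = 33489 ≡ 495 (mod 611)
610 = 512 + 64 + 32 + 2 in binary powers of 2.
So 8^610 ≡ 495 · 209 · 157 · 64 ≡ 155 (mod 611).
Since 155 ≠ 1, base 8 is a Fermat witness: 611 is composite.

155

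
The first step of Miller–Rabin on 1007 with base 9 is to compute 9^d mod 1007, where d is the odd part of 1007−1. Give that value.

188

1007 − 1 = 1006 = 2^1 · 503, so d = 503.
9^1 ≡ 9 (mod 1007)
9^2 ≡ 9^2 = 81 ≡ 81 (mod 1007)
9^4 ≡ 81^2 = 6561 ≡ 519 (mod 1007)
9^8 ≡ 519^2 = 269361 ≡ 492 (mod 1007)
9^16 ≡ 492^2 = 242064 ≡ 384 (mod 1007)
9^32 ≡ 384^2 = 147456 ≡ 434 (mod 1007)
9^64 ≡ 434^2 = 188356 ≡ 47 (mod 1007)
9^128 ≡ 47^2 = 2209 ≡ 195 (mod 1007)
9^256 ≡ 195^2 = 38025 ≡ 766 (mod 1007)
503 = 256 + 128 + 64 + 32 + 16 + 4 + 2 + 1 in binary powers of 2.
So 9^503 ≡ 766 · 195 · 47 · 434 · 384 · 519 · 81 · 9 ≡ 188 (mod 1007).
Squaring chain: 188; never reaches −1, so base 9 is a Miller–Rabin witness that 1007 is composite.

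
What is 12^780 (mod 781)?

529

12^1 ≡ 12 (mod 781)
12^2 ≡ 12^2 = 144 ≡ 144 (mod 781)
12^4 ≡ 144^2 = 20736 ≡ 430 (mod 781)
12^8 ≡ 430^2 = 184900 ≡ 584 (mod 781)
12^16 ≡ 584^2 = 341056 ≡ 540 (mod 781)
12^32 ≡ 540^2 = 291600 ≡ 287 (mod 781)
12^64 ≡ 287^2 = 82369 ≡ 364 (mod 781)
12^128 ≡ 364^2 = 132496 ≡ 507 (mod 781)
12^256 ≡ 507^2 = 257049 ≡ 100 (mod 781)
12^512 ≡ 100^2 = 10000 ≡ 628 (mod 781)
780 = 512 + 256 + 8 + 4 in binary powers of 2.
So 12^780 ≡ 628 · 100 · 584 · 430 ≡ 529 (mod 781).
Since 529 ≠ 1, base 12 is a Fermat witness: 781 is composite.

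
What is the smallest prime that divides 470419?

23

470419 is odd.
Digit sum 25, not divisible by 3.
Ends in 9: not divisible by 5.
7: 470419 = 7·67202 + 5
11: 470419 = 11·42765 + 4
13: 470419 = 13·36186 + 1
17: 470419 = 17·27671 + 12
19: 470419 = 19·24758 + 17
23: 470419 = 23·20453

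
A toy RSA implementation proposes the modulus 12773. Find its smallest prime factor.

12773 is odd.
Digit sum 20, not divisible by 3.
Ends in 3: not divisible by 5.
7: 12773 = 7·1824 + 5
11: 12773 = 11·1161 + 2
13: 12773 = 13·982 + 7
17: 12773 = 17·751 + 6
19: 12773 = 19·672 + 5
23: 12773 = 23·555 + 8
29: 12773 = 29·440 + 13
31: 12773 = 31·412 + 1
37: 12773 = 37·345 + 8
41: 12773 = 41·311 + 22
43: 12773 = 43·297 + 2
47: 12773 = 47·271 + 36
53: 12773 = 53·241

53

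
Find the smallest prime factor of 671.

11

671 is odd.
Digit sum 14, not divisible by 3.
Ends in 1: not divisible by 5.
7: 671 = 7·95 + 6
11: 671 = 11·61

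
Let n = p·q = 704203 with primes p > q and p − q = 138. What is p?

911

Since p = q + 138, we have 704203 = q(q + 138), so q² + 138q − 704203 = 0.
Discriminant: 138² + 4·704203 = 19044 + 2816812 = 2835856; √2835856 = 1684.
q = (−138 + 1684)/2 = 773, and p = q + 138 = 911.
Check: 773 · 911 = 704203.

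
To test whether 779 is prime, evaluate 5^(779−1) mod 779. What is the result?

720

5^1 ≡ 5 (mod 779)
5^2 ≡ 5^2 = 25 ≡ 25 (mod 779)
5^4 ≡ 25^2 = 625 ≡ 625 (mod 779)
5^8 ≡ 625^2 = 390625 ≡ 346 (mod 779)
5^16 ≡ 346^2 = 119716 ≡ 529 (mod 779)
5^32 ≡ 529^2 = 279841 ≡ 180 (mod 779)
5^64 ≡ 180^2 = 32400 ≡ 461 (mod 779)
5^128 ≡ 461^2 = 212521 ≡ 633 (mod 779)
5^256 ≡ 633^2 = 400689 ≡ 283 (mod 779)
5^512 ≡ 283^2 = 80089 ≡ 631 (mod 779)
778 = 512 + 256 + 8 + 2 in binary powers of 2.
So 5^778 ≡ 631 · 283 · 346 · 25 ≡ 720 (mod 779).
Since 720 ≠ 1, base 5 is a Fermat witness: 779 is composite.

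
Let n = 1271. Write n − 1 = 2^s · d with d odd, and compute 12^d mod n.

1080

1271 − 1 = 1270 = 2^1 · 635, so d = 635.
12^1 ≡ 12 (mod 1271)
12^2 ≡ 12^2 = 144 ≡ 144 (mod 1271)
12^4 ≡ 144^2 = 20736 ≡ 400 (mod 1271)
12^8 ≡ 400^2 = 160000 ≡ 1125 (mod 1271)
12^16 ≡ 1125^2 = 1265625 ≡ 980 (mod 1271)
12^32 ≡ 980^2 = 960400 ≡ 795 (mod 1271)
12^64 ≡ 795^2 = 632025 ≡ 338 (mod 1271)
12^128 ≡ 338^2 = 114244 ≡ 1125 (mod 1271)
12^256 ≡ 1125^2 = 1265625 ≡ 980 (mod 1271)
12^512 ≡ 980^2 = 960400 ≡ 795 (mod 1271)
635 = 512 + 64 + 32 + 16 + 8 + 2 + 1 in binary powers of 2.
So 12^635 ≡ 795 · 338 · 795 · 980 · 1125 · 144 · 12 ≡ 1080 (mod 1271).
Squaring chain: 1080; never reaches −1, so base 12 is a Miller–Rabin witness that 1271 is composite.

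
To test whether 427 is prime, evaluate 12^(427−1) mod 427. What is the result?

12^1 ≡ 12 (mod 427)
12^2 ≡ 12^2 = 144 ≡ 144 (mod 427)
12^4 ≡ 144^2 = 20736 ≡ 240 (mod 427)
12^8 ≡ 240^2 = 57600 ≡ 382 (mod 427)
12^16 ≡ 382^2 = 145924 ≡ 317 (mod 427)
12^32 ≡ 317^2 = 100489 ≡ 144 (mod 427)
12^64 ≡ 144^2 = 20736 ≡ 240 (mod 427)
12^128 ≡ 240^2 = 57600 ≡ 382 (mod 427)
12^256 ≡ 382^2 = 145924 ≡ 317 (mod 427)
426 = 256 + 128 + 32 + 8 + 2 in binary powers of 2.
So 12^426 ≡ 317 · 382 · 144 · 382 · 144 ≡ 400 (mod 427).
Since 400 ≠ 1, base 12 is a Fermat witness: 427 is composite.

400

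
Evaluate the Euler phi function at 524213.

501984

Factor: 524213 = 43 · 73 · 167.
φ(524213) = (43−1) · (73−1) · (167−1) = 42 · 72 · 166 = 501984.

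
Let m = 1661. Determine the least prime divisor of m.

1661 is odd.
Digit sum 14, not divisible by 3.
Ends in 1: not divisible by 5.
7: 1661 = 7·237 + 2
11: 1661 = 11·151

11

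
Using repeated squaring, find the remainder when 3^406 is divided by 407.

256

3^1 ≡ 3 (mod 407)
3^2 ≡ 3^2 = 9 ≡ 9 (mod 407)
3^4 ≡ 9^2 = 81 ≡ 81 (mod 407)
3^8 ≡ 81^2 = 6561 ≡ 49 (mod 407)
3^16 ≡ 49^2 = 2401 ≡ 366 (mod 407)
3^32 ≡ 366^2 = 133956 ≡ 53 (mod 407)
3^64 ≡ 53^2 = 2809 ≡ 367 (mod 407)
3^128 ≡ 367^2 = 134689 ≡ 379 (mod 407)
3^256 ≡ 379^2 = 143641 ≡ 377 (mod 407)
406 = 256 + 128 + 16 + 4 + 2 in binary powers of 2.
So 3^406 ≡ 377 · 379 · 366 · 81 · 9 ≡ 256 (mod 407).
Since 256 ≠ 1, base 3 is a Fermat witness: 407 is composite.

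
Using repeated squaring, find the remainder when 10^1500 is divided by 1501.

10^1 ≡ 10 (mod 1501)
10^2 ≡ 10^2 = 100 ≡ 100 (mod 1501)
10^4 ≡ 100^2 = 10000 ≡ 994 (mod 1501)
10^8 ≡ 994^2 = 988036 ≡ 378 (mod 1501)
10^16 ≡ 378^2 = 142884 ≡ 289 (mod 1501)
10^32 ≡ 289^2 = 83521 ≡ 966 (mod 1501)
10^64 ≡ 966^2 = 933156 ≡ 1035 (mod 1501)
10^128 ≡ 1035^2 = 1071225 ≡ 1012 (mod 1501)
10^256 ≡ 1012^2 = 1024144 ≡ 462 (mod 1501)
10^512 ≡ 462^2 = 213444 ≡ 302 (mod 1501)
10^1024 ≡ 302^2 = 91204 ≡ 1144 (mod 1501)
1500 = 1024 + 256 + 128 + 64 + 16 + 8 + 4 in binary powers of 2.
So 10^1500 ≡ 1144 · 462 · 1012 · 1035 · 289 · 378 · 994 ≡ 144 (mod 1501).
Since 144 ≠ 1, base 10 is a Fermat witness: 1501 is composite.

144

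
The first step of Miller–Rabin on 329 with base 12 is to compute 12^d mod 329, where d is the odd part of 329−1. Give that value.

178

329 − 1 = 328 = 2^3 · 41, so d = 41.
12^1 ≡ 12 (mod 329)
12^2 ≡ 12^2 = 144 ≡ 144 (mod 329)
12^4 ≡ 144^2 = 20736 ≡ 9 (mod 329)
12^8 ≡ 9^2 = 81 ≡ 81 (mod 329)
12^16 ≡ 81^2 = 6561 ≡ 310 (mod 329)
12^32 ≡ 310^2 = 96100 ≡ 32 (mod 329)
41 = 32 + 8 + 1 in binary powers of 2.
So 12^41 ≡ 32 · 81 · 12 ≡ 178 (mod 329).
Squaring chain: 178 → 100 → 130; never reaches −1, so base 12 is a Miller–Rabin witness that 329 is composite.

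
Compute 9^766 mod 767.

9^1 ≡ 9 (mod 767)
9^2 ≡ 9^2 = 81 ≡ 81 (mod 767)
9^4 ≡ 81^2 = 6561 ≡ 425 (mod 767)
9^8 ≡ 425^2 = 180625 ≡ 380 (mod 767)
9^16 ≡ 380^2 = 144400 ≡ 204 (mod 767)
9^32 ≡ 204^2 = 41616 ≡ 198 (mod 767)
9^64 ≡ 198^2 = 39204 ≡ 87 (mod 767)
9^128 ≡ 87^2 = 7569 ≡ 666 (mod 767)
9^256 ≡ 666^2 = 443556 ≡ 230 (mod 767)
9^512 ≡ 230^2 = 52900 ≡ 744 (mod 767)
766 = 512 + 128 + 64 + 32 + 16 + 8 + 4 + 2 in binary powers of 2.
So 9^766 ≡ 744 · 666 · 87 · 198 · 204 · 380 · 425 · 81 ≡ 607 (mod 767).
Since 607 ≠ 1, base 9 is a Fermat witness: 767 is composite.

607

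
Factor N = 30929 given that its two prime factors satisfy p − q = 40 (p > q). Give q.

Since p = q + 40, we have 30929 = q(q + 40), so q² + 40q − 30929 = 0.
Discriminant: 40² + 4·30929 = 1600 + 123716 = 125316; √125316 = 354.
q = (−40 + 354)/2 = 157, and p = q + 40 = 197.
Check: 157 · 197 = 30929.

157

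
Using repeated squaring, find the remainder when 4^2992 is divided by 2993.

4^1 ≡ 4 (mod 2993)
4^2 ≡ 4^2 = 16 ≡ 16 (mod 2993)
4^4 ≡ 16^2 = 256 ≡ 256 (mod 2993)
4^8 ≡ 256^2 = 65536 ≡ 2683 (mod 2993)
4^16 ≡ 2683^2 = 7198489 ≡ 324 (mod 2993)
4^32 ≡ 324^2 = 104976 ≡ 221 (mod 2993)
4^64 ≡ 221^2 = 48841 ≡ 953 (mod 2993)
4^128 ≡ 953^2 = 908209 ≡ 1330 (mod 2993)
4^256 ≡ 1330^2 = 1768900 ≡ 37 (mod 2993)
4^512 ≡ 37^2 = 1369 ≡ 1369 (mod 2993)
4^1024 ≡ 1369^2 = 1874161 ≡ 543 (mod 2993)
4^2048 ≡ 543^2 = 294849 ≡ 1535 (mod 2993)
2992 = 2048 + 512 + 256 + 128 + 32 + 16 in binary powers of 2.
So 4^2992 ≡ 1535 · 1369 · 37 · 1330 · 221 · 324 ≡ 1205 (mod 2993).
Since 1205 ≠ 1, base 4 is a Fermat witness: 2993 is composite.

1205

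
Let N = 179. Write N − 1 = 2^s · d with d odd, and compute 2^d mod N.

178

179 − 1 = 178 = 2^1 · 89, so d = 89.
2^1 ≡ 2 (mod 179)
2^2 ≡ 2^2 = 4 ≡ 4 (mod 179)
2^4 ≡ 4^2 = 16 ≡ 16 (mod 179)
2^8 ≡ 16^2 = 256 ≡ 77 (mod 179)
2^16 ≡ 77^2 = 5929 ≡ 22 (mod 179)
2^32 ≡ 22^2 = 484 ≡ 126 (mod 179)
2^64 ≡ 126^2 = 15876 ≡ 124 (mod 179)
89 = 64 + 16 + 8 + 1 in binary powers of 2.
So 2^89 ≡ 124 · 22 · 77 · 2 ≡ 178 (mod 179).
Since 2^d ≡ 178 (mod 179), base 2 does not prove 179 composite.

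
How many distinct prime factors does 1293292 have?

1293292 = 2^2 · 323323
323323 = 7 · 46189
46189 = 11 · 4199
4199 = 13 · 323
323 = 17 · 19
1293292 = 2^2 · 7 · 11 · 13 · 17 · 19, which has 6 distinct prime factors.

6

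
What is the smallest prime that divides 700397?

19

700397 is odd.
Digit sum 26, not divisible by 3.
Ends in 7: not divisible by 5.
7: 700397 = 7·100056 + 5
11: 700397 = 11·63672 + 5
13: 700397 = 13·53876 + 9
17: 700397 = 17·41199 + 14
19: 700397 = 19·36863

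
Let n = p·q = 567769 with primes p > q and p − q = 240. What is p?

Since p = q + 240, we have 567769 = q(q + 240), so q² + 240q − 567769 = 0.
Discriminant: 240² + 4·567769 = 57600 + 2271076 = 2328676; √2328676 = 1526.
q = (−240 + 1526)/2 = 643, and p = q + 240 = 883.
Check: 643 · 883 = 567769.

883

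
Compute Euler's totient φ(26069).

Factor: 26069 = 131 · 199.
φ(26069) = (131−1) · (199−1) = 130 · 198 = 25740.

25740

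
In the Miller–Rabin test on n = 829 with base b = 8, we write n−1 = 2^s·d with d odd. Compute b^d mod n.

829 − 1 = 828 = 2^2 · 207, so d = 207.
8^1 ≡ 8 (mod 829)
8^2 ≡ 8^2 = 64 ≡ 64 (mod 829)
8^4 ≡ 64^2 = 4096 ≡ 780 (mod 829)
8^8 ≡ 780^2 = 608400 ≡ 743 (mod 829)
8^16 ≡ 743^2 = 552049 ≡ 764 (mod 829)
8^32 ≡ 764^2 = 583696 ≡ 80 (mod 829)
8^64 ≡ 80^2 = 6400 ≡ 597 (mod 829)
8^128 ≡ 597^2 = 356409 ≡ 768 (mod 829)
207 = 128 + 64 + 8 + 4 + 2 + 1 in binary powers of 2.
So 8^207 ≡ 768 · 597 · 743 · 780 · 64 · 8 ≡ 246 (mod 829).
Squaring chain: 246 → 828; reaches −1, so base 8 does not prove 829 composite.

246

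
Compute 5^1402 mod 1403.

5^1 ≡ 5 (mod 1403)
5^2 ≡ 5^2 = 25 ≡ 25 (mod 1403)
5^4 ≡ 25^2 = 625 ≡ 625 (mod 1403)
5^8 ≡ 625^2 = 390625 ≡ 591 (mod 1403)
5^16 ≡ 591^2 = 349281 ≡ 1337 (mod 1403)
5^32 ≡ 1337^2 = 1787569 ≡ 147 (mod 1403)
5^64 ≡ 147^2 = 21609 ≡ 564 (mod 1403)
5^128 ≡ 564^2 = 318096 ≡ 1018 (mod 1403)
5^256 ≡ 1018^2 = 1036324 ≡ 910 (mod 1403)
5^512 ≡ 910^2 = 828100 ≡ 330 (mod 1403)
5^1024 ≡ 330^2 = 108900 ≡ 869 (mod 1403)
1402 = 1024 + 256 + 64 + 32 + 16 + 8 + 2 in binary powers of 2.
So 5^1402 ≡ 869 · 910 · 564 · 147 · 1337 · 591 · 25 ≡ 992 (mod 1403).
Since 992 ≠ 1, base 5 is a Fermat witness: 1403 is composite.

992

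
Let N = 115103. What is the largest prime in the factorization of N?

79

115103 = 31 · 3713
3713 = 47 · 79
79 is prime.
So 115103 = 31 · 47 · 79; the largest prime factor is 79.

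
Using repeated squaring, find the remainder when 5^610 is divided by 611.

5^1 ≡ 5 (mod 611)
5^2 ≡ 5^2 = 25 ≡ 25 (mod 611)
5^4 ≡ 25^2 = 625 ≡ 14 (mod 611)
5^8 ≡ 14^2 = 196 ≡ 196 (mod 611)
5^16 ≡ 196^2 = 38416 ≡ 534 (mod 611)
5^32 ≡ 534^2 = 285156 ≡ 430 (mod 611)
5^64 ≡ 430^2 = 184900 ≡ 378 (mod 611)
5^128 ≡ 378^2 = 142884 ≡ 521 (mod 611)
5^256 ≡ 521^2 = 271441 ≡ 157 (mod 611)
5^512 ≡ 157^2 = 24649 ≡ 209 (mod 611)
610 = 512 + 64 + 32 + 2 in binary powers of 2.
So 5^610 ≡ 209 · 378 · 430 · 25 ≡ 441 (mod 611).
Since 441 ≠ 1, base 5 is a Fermat witness: 611 is composite.

441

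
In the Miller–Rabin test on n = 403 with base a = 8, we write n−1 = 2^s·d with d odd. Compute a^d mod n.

403 − 1 = 402 = 2^1 · 201, so d = 201.
8^1 ≡ 8 (mod 403)
8^2 ≡ 8^2 = 64 ≡ 64 (mod 403)
8^4 ≡ 64^2 = 4096 ≡ 66 (mod 403)
8^8 ≡ 66^2 = 4356 ≡ 326 (mod 403)
8^16 ≡ 326^2 = 106276 ≡ 287 (mod 403)
8^32 ≡ 287^2 = 82369 ≡ 157 (mod 403)
8^64 ≡ 157^2 = 24649 ≡ 66 (mod 403)
8^128 ≡ 66^2 = 4356 ≡ 326 (mod 403)
201 = 128 + 64 + 8 + 1 in binary powers of 2.
So 8^201 ≡ 326 · 66 · 326 · 8 ≡ 8 (mod 403).
Squaring chain: 8; never reaches −1, so base 8 is a Miller–Rabin witness that 403 is composite.

8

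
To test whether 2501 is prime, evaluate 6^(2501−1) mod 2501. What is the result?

1721

6^1 ≡ 6 (mod 2501)
6^2 ≡ 6^2 = 36 ≡ 36 (mod 2501)
6^4 ≡ 36^2 = 1296 ≡ 1296 (mod 2501)
6^8 ≡ 1296^2 = 1679616 ≡ 1445 (mod 2501)
6^16 ≡ 1445^2 = 2088025 ≡ 2191 (mod 2501)
6^32 ≡ 2191^2 = 4800481 ≡ 1062 (mod 2501)
6^64 ≡ 1062^2 = 1127844 ≡ 2394 (mod 2501)
6^128 ≡ 2394^2 = 5731236 ≡ 1445 (mod 2501)
6^256 ≡ 1445^2 = 2088025 ≡ 2191 (mod 2501)
6^512 ≡ 2191^2 = 4800481 ≡ 1062 (mod 2501)
6^1024 ≡ 1062^2 = 1127844 ≡ 2394 (mod 2501)
6^2048 ≡ 2394^2 = 5731236 ≡ 1445 (mod 2501)
2500 = 2048 + 256 + 128 + 64 + 4 in binary powers of 2.
So 6^2500 ≡ 1445 · 2191 · 1445 · 2394 · 1296 ≡ 1721 (mod 2501).
Since 1721 ≠ 1, base 6 is a Fermat witness: 2501 is composite.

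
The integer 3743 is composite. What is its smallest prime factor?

19

3743 is odd.
Digit sum 17, not divisible by 3.
Ends in 3: not divisible by 5.
7: 3743 = 7·534 + 5
11: 3743 = 11·340 + 3
13: 3743 = 13·287 + 12
17: 3743 = 17·220 + 3
19: 3743 = 19·197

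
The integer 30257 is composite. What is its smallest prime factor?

79

30257 is odd.
Digit sum 17, not divisible by 3.
Ends in 7: not divisible by 5.
7: 30257 = 7·4322 + 3
11: 30257 = 11·2750 + 7
13: 30257 = 13·2327 + 6
17: 30257 = 17·1779 + 14
19: 30257 = 19·1592 + 9
23: 30257 = 23·1315 + 12
29: 30257 = 29·1043 + 10
31: 30257 = 31·976 + 1
37: 30257 = 37·817 + 28
41: 30257 = 41·737 + 40
43: 30257 = 43·703 + 28
47: 30257 = 47·643 + 36
53: 30257 = 53·570 + 47
59: 30257 = 59·512 + 49
61: 30257 = 61·496 + 1
67: 30257 = 67·451 + 40
71: 30257 = 71·426 + 11
73: 30257 = 73·414 + 35
79: 30257 = 79·383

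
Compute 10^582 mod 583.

10^1 ≡ 10 (mod 583)
10^2 ≡ 10^2 = 100 ≡ 100 (mod 583)
10^4 ≡ 100^2 = 10000 ≡ 89 (mod 583)
10^8 ≡ 89^2 = 7921 ≡ 342 (mod 583)
10^16 ≡ 342^2 = 116964 ≡ 364 (mod 583)
10^32 ≡ 364^2 = 132496 ≡ 155 (mod 583)
10^64 ≡ 155^2 = 24025 ≡ 122 (mod 583)
10^128 ≡ 122^2 = 14884 ≡ 309 (mod 583)
10^256 ≡ 309^2 = 95481 ≡ 452 (mod 583)
10^512 ≡ 452^2 = 204304 ≡ 254 (mod 583)
582 = 512 + 64 + 4 + 2 in binary powers of 2.
So 10^582 ≡ 254 · 122 · 89 · 100 ≡ 386 (mod 583).
Since 386 ≠ 1, base 10 is a Fermat witness: 583 is composite.

386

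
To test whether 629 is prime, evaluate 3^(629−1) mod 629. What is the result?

625

3^1 ≡ 3 (mod 629)
3^2 ≡ 3^2 = 9 ≡ 9 (mod 629)
3^4 ≡ 9^2 = 81 ≡ 81 (mod 629)
3^8 ≡ 81^2 = 6561 ≡ 271 (mod 629)
3^16 ≡ 271^2 = 73441 ≡ 477 (mod 629)
3^32 ≡ 477^2 = 227529 ≡ 460 (mod 629)
3^64 ≡ 460^2 = 211600 ≡ 256 (mod 629)
3^128 ≡ 256^2 = 65536 ≡ 120 (mod 629)
3^256 ≡ 120^2 = 14400 ≡ 562 (mod 629)
3^512 ≡ 562^2 = 315844 ≡ 86 (mod 629)
628 = 512 + 64 + 32 + 16 + 4 in binary powers of 2.
So 3^628 ≡ 86 · 256 · 460 · 477 · 81 ≡ 625 (mod 629).
Since 625 ≠ 1, base 3 is a Fermat witness: 629 is composite.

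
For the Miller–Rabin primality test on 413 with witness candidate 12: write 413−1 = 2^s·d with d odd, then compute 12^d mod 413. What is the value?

264

413 − 1 = 412 = 2^2 · 103, so d = 103.
12^1 ≡ 12 (mod 413)
12^2 ≡ 12^2 = 144 ≡ 144 (mod 413)
12^4 ≡ 144^2 = 20736 ≡ 86 (mod 413)
12^8 ≡ 86^2 = 7396 ≡ 375 (mod 413)
12^16 ≡ 375^2 = 140625 ≡ 205 (mod 413)
12^32 ≡ 205^2 = 42025 ≡ 312 (mod 413)
12^64 ≡ 312^2 = 97344 ≡ 289 (mod 413)
103 = 64 + 32 + 4 + 2 + 1 in binary powers of 2.
So 12^103 ≡ 289 · 312 · 86 · 144 · 12 ≡ 264 (mod 413).
Squaring chain: 264 → 312; never reaches −1, so base 12 is a Miller–Rabin witness that 413 is composite.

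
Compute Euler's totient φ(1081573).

Factor: 1081573 = 83^2 · 157.
φ(1081573) = 83^1·(83−1) · (157−1) = 6806 · 156 = 1061736.

1061736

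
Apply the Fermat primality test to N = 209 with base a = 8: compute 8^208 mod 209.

8^1 ≡ 8 (mod 209)
8^2 ≡ 8^2 = 64 ≡ 64 (mod 209)
8^4 ≡ 64^2 = 4096 ≡ 125 (mod 209)
8^8 ≡ 125^2 = 15625 ≡ 159 (mod 209)
8^16 ≡ 159^2 = 25281 ≡ 201 (mod 209)
8^32 ≡ 201^2 = 40401 ≡ 64 (mod 209)
8^64 ≡ 64^2 = 4096 ≡ 125 (mod 209)
8^128 ≡ 125^2 = 15625 ≡ 159 (mod 209)
208 = 128 + 64 + 16 in binary powers of 2.
So 8^208 ≡ 159 · 125 · 201 ≡ 49 (mod 209).
Since 49 ≠ 1, base 8 is a Fermat witness: 209 is composite.

49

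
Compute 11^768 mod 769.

11^1 ≡ 11 (mod 769)
11^2 ≡ 11^2 = 121 ≡ 121 (mod 769)
11^4 ≡ 121^2 = 14641 ≡ 30 (mod 769)
11^8 ≡ 30^2 = 900 ≡ 131 (mod 769)
11^16 ≡ 131^2 = 17161 ≡ 243 (mod 769)
11^32 ≡ 243^2 = 59049 ≡ 605 (mod 769)
11^64 ≡ 605^2 = 366025 ≡ 750 (mod 769)
11^128 ≡ 750^2 = 562500 ≡ 361 (mod 769)
11^256 ≡ 361^2 = 130321 ≡ 360 (mod 769)
11^512 ≡ 360^2 = 129600 ≡ 408 (mod 769)
768 = 512 + 256 in binary powers of 2.
So 11^768 ≡ 408 · 360 ≡ 1 (mod 769).
Since the result is 1, base 11 gives no evidence that 769 is composite.

1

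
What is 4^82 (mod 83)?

4^1 ≡ 4 (mod 83)
4^2 ≡ 4^2 = 16 ≡ 16 (mod 83)
4^4 ≡ 16^2 = 256 ≡ 7 (mod 83)
4^8 ≡ 7^2 = 49 ≡ 49 (mod 83)
4^16 ≡ 49^2 = 2401 ≡ 77 (mod 83)
4^32 ≡ 77^2 = 5929 ≡ 36 (mod 83)
4^64 ≡ 36^2 = 1296 ≡ 51 (mod 83)
82 = 64 + 16 + 2 in binary powers of 2.
So 4^82 ≡ 51 · 77 · 16 ≡ 1 (mod 83).
Since the result is 1, base 4 gives no evidence that 83 is composite.

1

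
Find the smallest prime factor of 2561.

13

2561 is odd.
Digit sum 14, not divisible by 3.
Ends in 1: not divisible by 5.
7: 2561 = 7·365 + 6
11: 2561 = 11·232 + 9
13: 2561 = 13·197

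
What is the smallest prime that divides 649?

11

649 is odd.
Digit sum 19, not divisible by 3.
Ends in 9: not divisible by 5.
7: 649 = 7·92 + 5
11: 649 = 11·59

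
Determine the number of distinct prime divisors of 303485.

5

303485 = 5 · 60697
60697 = 7 · 8671
8671 = 13 · 667
667 = 23 · 29
303485 = 5 · 7 · 13 · 23 · 29, which has 5 distinct prime factors.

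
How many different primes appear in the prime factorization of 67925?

67925 = 5^2 · 2717
2717 = 11 · 247
247 = 13 · 19
67925 = 5^2 · 11 · 13 · 19, which has 4 distinct prime factors.

4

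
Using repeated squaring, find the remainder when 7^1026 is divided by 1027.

7^1 ≡ 7 (mod 1027)
7^2 ≡ 7^2 = 49 ≡ 49 (mod 1027)
7^4 ≡ 49^2 = 2401 ≡ 347 (mod 1027)
7^8 ≡ 347^2 = 120409 ≡ 250 (mod 1027)
7^16 ≡ 250^2 = 62500 ≡ 880 (mod 1027)
7^32 ≡ 880^2 = 774400 ≡ 42 (mod 1027)
7^64 ≡ 42^2 = 1764 ≡ 737 (mod 1027)
7^128 ≡ 737^2 = 543169 ≡ 913 (mod 1027)
7^256 ≡ 913^2 = 833569 ≡ 672 (mod 1027)
7^512 ≡ 672^2 = 451584 ≡ 731 (mod 1027)
7^1024 ≡ 731^2 = 534361 ≡ 321 (mod 1027)
1026 = 1024 + 2 in binary powers of 2.
So 7^1026 ≡ 321 · 49 ≡ 324 (mod 1027).
Since 324 ≠ 1, base 7 is a Fermat witness: 1027 is composite.

324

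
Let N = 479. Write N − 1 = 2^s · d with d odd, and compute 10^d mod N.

1

479 − 1 = 478 = 2^1 · 239, so d = 239.
10^1 ≡ 10 (mod 479)
10^2 ≡ 10^2 = 100 ≡ 100 (mod 479)
10^4 ≡ 100^2 = 10000 ≡ 420 (mod 479)
10^8 ≡ 420^2 = 176400 ≡ 128 (mod 479)
10^16 ≡ 128^2 = 16384 ≡ 98 (mod 479)
10^32 ≡ 98^2 = 9604 ≡ 24 (mod 479)
10^64 ≡ 24^2 = 576 ≡ 97 (mod 479)
10^128 ≡ 97^2 = 9409 ≡ 308 (mod 479)
239 = 128 + 64 + 32 + 8 + 4 + 2 + 1 in binary powers of 2.
So 10^239 ≡ 308 · 97 · 24 · 128 · 420 · 100 · 10 ≡ 1 (mod 479).
Since 10^d ≡ 1 (mod 479), base 10 does not prove 479 composite.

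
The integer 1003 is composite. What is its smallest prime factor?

17

1003 is odd.
Digit sum 4, not divisible by 3.
Ends in 3: not divisible by 5.
7: 1003 = 7·143 + 2
11: 1003 = 11·91 + 2
13: 1003 = 13·77 + 2
17: 1003 = 17·59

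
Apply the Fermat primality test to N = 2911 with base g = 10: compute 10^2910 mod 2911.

1026

10^1 ≡ 10 (mod 2911)
10^2 ≡ 10^2 = 100 ≡ 100 (mod 2911)
10^4 ≡ 100^2 = 10000 ≡ 1267 (mod 2911)
10^8 ≡ 1267^2 = 1605289 ≡ 1328 (mod 2911)
10^16 ≡ 1328^2 = 1763584 ≡ 2429 (mod 2911)
10^32 ≡ 2429^2 = 5900041 ≡ 2355 (mod 2911)
10^64 ≡ 2355^2 = 5546025 ≡ 570 (mod 2911)
10^128 ≡ 570^2 = 324900 ≡ 1779 (mod 2911)
10^256 ≡ 1779^2 = 3164841 ≡ 584 (mod 2911)
10^512 ≡ 584^2 = 341056 ≡ 469 (mod 2911)
10^1024 ≡ 469^2 = 219961 ≡ 1636 (mod 2911)
10^2048 ≡ 1636^2 = 2676496 ≡ 1287 (mod 2911)
2910 = 2048 + 512 + 256 + 64 + 16 + 8 + 4 + 2 in binary powers of 2.
So 10^2910 ≡ 1287 · 469 · 584 · 570 · 2429 · 1328 · 1267 · 100 ≡ 1026 (mod 2911).
Since 1026 ≠ 1, base 10 is a Fermat witness: 2911 is composite.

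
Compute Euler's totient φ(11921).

Factor: 11921 = 7 · 13 · 131.
φ(11921) = (7−1) · (13−1) · (131−1) = 6 · 12 · 130 = 9360.

9360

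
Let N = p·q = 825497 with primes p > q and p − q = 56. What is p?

Since p = q + 56, we have 825497 = q(q + 56), so q² + 56q − 825497 = 0.
Discriminant: 56² + 4·825497 = 3136 + 3301988 = 3305124; √3305124 = 1818.
q = (−56 + 1818)/2 = 881, and p = q + 56 = 937.
Check: 881 · 937 = 825497.

937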